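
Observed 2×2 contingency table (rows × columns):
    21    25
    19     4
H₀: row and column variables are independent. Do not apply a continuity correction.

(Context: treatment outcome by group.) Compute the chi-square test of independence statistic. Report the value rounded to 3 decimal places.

test statistic = 8.595

Row totals [46, 23], col totals [40, 29], n=69
χ² = (21−26.67)²/26.67 + (25−19.33)²/19.33 + (19−13.33)²/13.33 + (4−9.67)²/9.67 = 8.5953
df = 1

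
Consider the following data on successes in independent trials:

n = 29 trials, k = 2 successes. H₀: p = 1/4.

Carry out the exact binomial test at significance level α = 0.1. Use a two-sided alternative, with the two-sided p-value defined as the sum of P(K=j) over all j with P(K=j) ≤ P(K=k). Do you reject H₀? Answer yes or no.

reject H₀: yes

Exact binomial: n=29, k=2, p₀=1/4=0.2500
P(X=j) = C(n,j)·p₀^j·(1−p₀)^(n−j); p = Σ P(X=j) over j with P(X=j) ≤ P(X=2)
p-value (two-sided) = 0.02906
At α=0.1: p < α → reject H₀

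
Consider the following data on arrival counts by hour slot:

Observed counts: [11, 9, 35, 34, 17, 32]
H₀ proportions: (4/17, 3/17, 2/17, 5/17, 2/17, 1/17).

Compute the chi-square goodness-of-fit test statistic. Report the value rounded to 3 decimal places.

n = 138; E_i = n·p_i = [32.47, 24.35, 16.24, 40.59, 16.24, 8.12]
χ² = (11−32.47)²/32.47 + (9−24.35)²/24.35 + (35−16.24)²/16.24 + (34−40.59)²/40.59 + (17−16.24)²/16.24 + (32−8.12)²/8.12 = 116.9322
df = 5

test statistic = 116.932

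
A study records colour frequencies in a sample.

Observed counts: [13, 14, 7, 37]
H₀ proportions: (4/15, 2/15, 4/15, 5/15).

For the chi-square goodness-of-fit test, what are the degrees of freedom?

degrees of freedom = 3

df = k − 1 = 4 − 1 = 3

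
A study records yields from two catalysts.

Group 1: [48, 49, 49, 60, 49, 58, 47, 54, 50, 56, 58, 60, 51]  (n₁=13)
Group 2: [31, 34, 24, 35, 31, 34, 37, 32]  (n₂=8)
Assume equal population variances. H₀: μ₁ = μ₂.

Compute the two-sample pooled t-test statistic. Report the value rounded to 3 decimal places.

test statistic = 10.225

x̄₁=53.000, s₁=4.830, n₁=13
x̄₂=32.250, s₂=3.919, n₂=8
s_p² = [12·4.830² + 7·3.919²]/19 = 20.3947
SE = √(s_p²·(1/13+1/8)) = 2.0293
t = (53.000−32.250)/2.0293 = 10.2251
df = 19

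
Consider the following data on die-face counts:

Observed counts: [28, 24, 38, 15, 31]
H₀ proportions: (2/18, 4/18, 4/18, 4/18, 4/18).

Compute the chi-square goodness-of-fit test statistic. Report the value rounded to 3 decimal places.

n = 136; E_i = n·p_i = [15.11, 30.22, 30.22, 30.22, 30.22]
χ² = (28−15.11)²/15.11 + (24−30.22)²/30.22 + (38−30.22)²/30.22 + (15−30.22)²/30.22 + (31−30.22)²/30.22 = 21.9632
df = 4

test statistic = 21.963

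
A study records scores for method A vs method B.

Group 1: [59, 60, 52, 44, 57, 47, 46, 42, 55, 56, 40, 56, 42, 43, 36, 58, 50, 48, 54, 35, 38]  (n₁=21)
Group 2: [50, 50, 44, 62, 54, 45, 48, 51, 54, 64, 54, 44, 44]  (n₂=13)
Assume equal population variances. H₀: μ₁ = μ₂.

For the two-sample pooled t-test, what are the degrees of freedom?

df = n₁ + n₂ − 2 = 21 + 13 − 2 = 32

degrees of freedom = 32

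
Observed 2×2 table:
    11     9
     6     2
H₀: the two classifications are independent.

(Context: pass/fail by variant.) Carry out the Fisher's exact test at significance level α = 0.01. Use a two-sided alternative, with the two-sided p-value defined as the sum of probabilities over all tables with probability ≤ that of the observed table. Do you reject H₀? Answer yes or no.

Margins: r₁=20, r₂=8, c₁=17, c₂=11, n=28
p_obs = C(20,11)·C(8,6)/C(28,17); sum pmf over tables with pmf ≤ p_obs
p-value (two-sided) = 0.41880
At α=0.01: p ≥ α → fail to reject H₀

reject H₀: no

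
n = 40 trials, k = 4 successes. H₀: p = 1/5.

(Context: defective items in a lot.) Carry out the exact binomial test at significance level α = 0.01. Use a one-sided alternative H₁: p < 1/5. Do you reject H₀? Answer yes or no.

Exact binomial: n=40, k=4, p₀=1/5=0.2000
P(X≤4) from Σ C(n,i)·p₀^i·(1−p₀)^(n−i)
p-value (one-sided, H₁ less) = 0.07591
At α=0.01: p ≥ α → fail to reject H₀

reject H₀: no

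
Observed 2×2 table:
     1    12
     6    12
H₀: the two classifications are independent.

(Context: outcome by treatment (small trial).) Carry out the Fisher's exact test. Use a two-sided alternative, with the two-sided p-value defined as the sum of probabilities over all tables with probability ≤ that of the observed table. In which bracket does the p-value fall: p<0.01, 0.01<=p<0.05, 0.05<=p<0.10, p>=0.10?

Margins: r₁=13, r₂=18, c₁=7, c₂=24, n=31
p_obs = C(13,1)·C(18,6)/C(31,7); sum pmf over tables with pmf ≤ p_obs
p-value (two-sided) = 0.19116
→ bracket: p>=0.10

p-value bracket: p>=0.10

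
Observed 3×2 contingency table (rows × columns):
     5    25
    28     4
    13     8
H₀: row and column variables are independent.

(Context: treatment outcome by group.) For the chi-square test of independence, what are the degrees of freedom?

degrees of freedom = 2

df = (r−1)(c−1) = (3−1)·(2−1) = 2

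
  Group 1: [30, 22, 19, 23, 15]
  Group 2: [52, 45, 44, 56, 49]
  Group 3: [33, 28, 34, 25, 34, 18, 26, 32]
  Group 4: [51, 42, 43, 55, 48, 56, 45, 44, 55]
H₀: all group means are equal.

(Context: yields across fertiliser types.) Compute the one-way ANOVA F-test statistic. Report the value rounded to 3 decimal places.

Group means [21.80, 49.20, 28.75, 48.78], grand mean 37.926
SSB = Σnᵢ(x̄ᵢ−x̄)² = 3669.196; SSW = ΣΣ(x−x̄ᵢ)² = 694.656
MSB = 3669.196/3 = 1223.0654; MSW = 694.656/23 = 30.2024
F = MSB/MSW = 40.4956
df = (3, 23)

test statistic = 40.496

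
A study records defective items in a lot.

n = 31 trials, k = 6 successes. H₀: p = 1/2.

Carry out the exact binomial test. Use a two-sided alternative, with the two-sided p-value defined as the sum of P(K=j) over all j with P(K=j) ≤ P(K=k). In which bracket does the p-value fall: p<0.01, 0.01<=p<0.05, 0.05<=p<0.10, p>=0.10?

Exact binomial: n=31, k=6, p₀=1/2=0.5000
P(X=j) = C(n,j)·p₀^j·(1−p₀)^(n−j); p = Σ P(X=j) over j with P(X=j) ≤ P(X=6)
p-value (two-sided) = 0.00088
→ bracket: p<0.01

p-value bracket: p<0.01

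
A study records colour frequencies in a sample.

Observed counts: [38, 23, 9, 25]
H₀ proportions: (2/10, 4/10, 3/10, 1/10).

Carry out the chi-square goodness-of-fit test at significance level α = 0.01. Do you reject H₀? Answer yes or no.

reject H₀: yes

n = 95; E_i = n·p_i = [19.00, 38.00, 28.50, 9.50]
χ² = (38−19.00)²/19.00 + (23−38.00)²/38.00 + (9−28.50)²/28.50 + (25−9.50)²/9.50 = 63.5526
df = 3
p-value (upper-tail) = 0.00000
At α=0.01: p < α → reject H₀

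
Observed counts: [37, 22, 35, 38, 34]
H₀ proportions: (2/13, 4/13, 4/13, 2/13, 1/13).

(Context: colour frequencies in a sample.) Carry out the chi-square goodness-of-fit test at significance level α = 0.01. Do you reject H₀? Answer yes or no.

n = 166; E_i = n·p_i = [25.54, 51.08, 51.08, 25.54, 12.77]
χ² = (37−25.54)²/25.54 + (22−51.08)²/51.08 + (35−51.08)²/51.08 + (38−25.54)²/25.54 + (34−12.77)²/12.77 = 68.1370
df = 4
p-value (upper-tail) = 0.00000
At α=0.01: p < α → reject H₀

reject H₀: yes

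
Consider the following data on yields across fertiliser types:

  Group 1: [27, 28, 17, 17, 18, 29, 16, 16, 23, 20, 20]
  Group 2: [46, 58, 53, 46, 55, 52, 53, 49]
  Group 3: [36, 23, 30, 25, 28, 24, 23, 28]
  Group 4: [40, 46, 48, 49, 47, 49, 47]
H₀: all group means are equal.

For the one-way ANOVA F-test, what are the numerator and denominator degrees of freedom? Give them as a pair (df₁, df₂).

degrees of freedom = [3, 30]

k = 4 groups, N = 34 total
df = (k−1, N−k) = (4−1, 34−4) = (3, 30)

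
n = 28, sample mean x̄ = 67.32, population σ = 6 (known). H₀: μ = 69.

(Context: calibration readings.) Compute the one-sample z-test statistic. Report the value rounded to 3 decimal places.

test statistic = -1.482

SE = σ/√n = 6/√28 = 1.1339
z = (x̄−μ₀)/SE = (67.32−69)/1.1339 = -1.4816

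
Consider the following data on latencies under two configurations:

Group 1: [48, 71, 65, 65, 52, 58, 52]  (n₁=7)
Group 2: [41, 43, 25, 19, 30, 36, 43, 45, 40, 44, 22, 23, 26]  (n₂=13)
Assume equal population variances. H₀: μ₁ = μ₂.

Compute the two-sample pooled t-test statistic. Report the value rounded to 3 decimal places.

test statistic = 5.757

x̄₁=58.714, s₁=8.519, n₁=7
x̄₂=33.615, s₂=9.666, n₂=13
s_p² = [6·8.519² + 12·9.666²]/18 = 86.4725
SE = √(s_p²·(1/7+1/13)) = 4.3595
t = (58.714−33.615)/4.3595 = 5.7573
df = 18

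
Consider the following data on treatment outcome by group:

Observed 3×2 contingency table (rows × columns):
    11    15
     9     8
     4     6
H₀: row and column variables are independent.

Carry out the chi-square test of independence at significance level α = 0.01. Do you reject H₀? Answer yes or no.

Row totals [26, 17, 10], col totals [24, 29], n=53
χ² = (11−11.77)²/11.77 + (15−14.23)²/14.23 + (9−7.70)²/7.70 + (8−9.30)²/9.30 + (4−4.53)²/4.53 + (6−5.47)²/5.47 = 0.6079
df = 2
p-value (upper-tail) = 0.73789
At α=0.01: p ≥ α → fail to reject H₀

reject H₀: no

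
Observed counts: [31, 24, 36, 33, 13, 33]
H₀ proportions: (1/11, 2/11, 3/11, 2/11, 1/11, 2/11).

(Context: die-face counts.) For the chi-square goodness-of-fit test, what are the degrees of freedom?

df = k − 1 = 6 − 1 = 5

degrees of freedom = 5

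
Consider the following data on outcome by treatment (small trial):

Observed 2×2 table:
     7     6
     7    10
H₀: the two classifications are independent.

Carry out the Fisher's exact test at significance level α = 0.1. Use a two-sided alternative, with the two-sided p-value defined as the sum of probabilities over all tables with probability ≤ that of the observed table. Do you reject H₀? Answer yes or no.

reject H₀: no

Margins: r₁=13, r₂=17, c₁=14, c₂=16, n=30
p_obs = C(13,7)·C(17,7)/C(30,14); sum pmf over tables with pmf ≤ p_obs
p-value (two-sided) = 0.71314
At α=0.1: p ≥ α → fail to reject H₀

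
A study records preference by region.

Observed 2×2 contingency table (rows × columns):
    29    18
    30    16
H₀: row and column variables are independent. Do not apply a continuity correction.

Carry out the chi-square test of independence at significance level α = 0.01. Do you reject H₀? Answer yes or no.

Row totals [47, 46], col totals [59, 34], n=93
χ² = (29−29.82)²/29.82 + (18−17.18)²/17.18 + (30−29.18)²/29.18 + (16−16.82)²/16.82 = 0.1239
df = 1
p-value (upper-tail) = 0.72489
At α=0.01: p ≥ α → fail to reject H₀

reject H₀: no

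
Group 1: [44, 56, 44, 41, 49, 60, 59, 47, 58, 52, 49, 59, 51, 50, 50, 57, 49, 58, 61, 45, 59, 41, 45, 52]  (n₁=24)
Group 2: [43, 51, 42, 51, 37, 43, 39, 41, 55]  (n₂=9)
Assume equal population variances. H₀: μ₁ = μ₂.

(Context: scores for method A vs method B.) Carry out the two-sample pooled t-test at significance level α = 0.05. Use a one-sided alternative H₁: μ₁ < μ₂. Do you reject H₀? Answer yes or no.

x̄₁=51.500, s₁=6.352, n₁=24
x̄₂=44.667, s₂=6.164, n₂=9
s_p² = [23·6.352² + 8·6.164²]/31 = 39.7419
SE = √(s_p²·(1/24+1/9)) = 2.4641
t = (51.500−44.667)/2.4641 = 2.7732
df = 31
p-value (one-sided, H₁ less) = 0.99534
At α=0.05: p ≥ α → fail to reject H₀

reject H₀: no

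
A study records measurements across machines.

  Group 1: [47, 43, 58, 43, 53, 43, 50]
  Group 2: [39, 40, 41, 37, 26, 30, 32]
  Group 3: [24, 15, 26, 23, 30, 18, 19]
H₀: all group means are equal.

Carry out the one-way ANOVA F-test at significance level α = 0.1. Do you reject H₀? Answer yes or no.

Group means [48.14, 35.00, 22.14], grand mean 35.095
SSB = Σnᵢ(x̄ᵢ−x̄)² = 2366.095; SSW = ΣΣ(x−x̄ᵢ)² = 559.714
MSB = 2366.095/2 = 1183.0476; MSW = 559.714/18 = 31.0952
F = MSB/MSW = 38.0459
df = (2, 18)
p-value (upper-tail) = 0.00000
At α=0.1: p < α → reject H₀

reject H₀: yes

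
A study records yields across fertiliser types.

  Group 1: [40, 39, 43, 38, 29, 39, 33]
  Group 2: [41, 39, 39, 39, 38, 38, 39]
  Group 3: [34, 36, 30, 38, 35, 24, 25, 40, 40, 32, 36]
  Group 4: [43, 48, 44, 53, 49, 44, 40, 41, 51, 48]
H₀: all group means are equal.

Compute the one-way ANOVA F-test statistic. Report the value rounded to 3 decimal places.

Group means [37.29, 39.00, 33.64, 46.10], grand mean 39.000
SSB = Σnᵢ(x̄ᵢ−x̄)² = 841.126; SSW = ΣΣ(x−x̄ᵢ)² = 604.874
MSB = 841.126/3 = 280.3753; MSW = 604.874/31 = 19.5121
F = MSB/MSW = 14.3693
df = (3, 31)

test statistic = 14.369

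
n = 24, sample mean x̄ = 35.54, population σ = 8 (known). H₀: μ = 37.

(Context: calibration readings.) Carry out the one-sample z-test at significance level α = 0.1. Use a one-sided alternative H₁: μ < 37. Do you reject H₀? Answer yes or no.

reject H₀: no

SE = σ/√n = 8/√24 = 1.6330
z = (x̄−μ₀)/SE = (35.54−37)/1.6330 = -0.8941
p-value (one-sided, H₁ less) = 0.18564
At α=0.1: p ≥ α → fail to reject H₀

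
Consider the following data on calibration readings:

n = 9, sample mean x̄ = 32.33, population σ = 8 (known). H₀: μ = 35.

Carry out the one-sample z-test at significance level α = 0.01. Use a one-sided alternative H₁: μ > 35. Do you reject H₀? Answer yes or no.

reject H₀: no

SE = σ/√n = 8/√9 = 2.6667
z = (x̄−μ₀)/SE = (32.33−35)/2.6667 = -1.0013
p-value (one-sided, H₁ greater) = 0.84165
At α=0.01: p ≥ α → fail to reject H₀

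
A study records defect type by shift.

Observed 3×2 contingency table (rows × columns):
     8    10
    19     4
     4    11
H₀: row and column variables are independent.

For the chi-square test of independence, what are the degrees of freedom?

df = (r−1)(c−1) = (3−1)·(2−1) = 2

degrees of freedom = 2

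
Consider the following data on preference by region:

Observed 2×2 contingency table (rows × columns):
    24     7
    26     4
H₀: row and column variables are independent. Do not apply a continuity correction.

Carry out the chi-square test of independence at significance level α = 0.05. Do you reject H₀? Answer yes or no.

Row totals [31, 30], col totals [50, 11], n=61
χ² = (24−25.41)²/25.41 + (7−5.59)²/5.59 + (26−24.59)²/24.59 + (4−5.41)²/5.41 = 0.8820
df = 1
p-value (upper-tail) = 0.34765
At α=0.05: p ≥ α → fail to reject H₀

reject H₀: no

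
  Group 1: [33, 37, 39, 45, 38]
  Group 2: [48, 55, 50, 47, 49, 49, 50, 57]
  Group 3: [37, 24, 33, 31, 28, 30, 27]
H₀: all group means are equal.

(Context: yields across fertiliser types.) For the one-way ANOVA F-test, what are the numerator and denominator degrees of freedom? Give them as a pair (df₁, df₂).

k = 3 groups, N = 20 total
df = (k−1, N−k) = (3−1, 20−3) = (2, 17)

degrees of freedom = [2, 17]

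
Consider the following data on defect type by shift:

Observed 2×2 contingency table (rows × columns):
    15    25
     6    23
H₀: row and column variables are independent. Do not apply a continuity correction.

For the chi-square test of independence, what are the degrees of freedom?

degrees of freedom = 1

df = (r−1)(c−1) = (2−1)·(2−1) = 1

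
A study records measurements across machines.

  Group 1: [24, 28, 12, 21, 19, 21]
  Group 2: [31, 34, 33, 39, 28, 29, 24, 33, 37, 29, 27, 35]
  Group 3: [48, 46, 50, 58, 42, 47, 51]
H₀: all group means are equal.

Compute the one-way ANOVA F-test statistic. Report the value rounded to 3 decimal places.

test statistic = 58.102

Group means [20.83, 31.58, 48.86], grand mean 33.840
SSB = Σnᵢ(x̄ᵢ−x̄)² = 2654.753; SSW = ΣΣ(x−x̄ᵢ)² = 502.607
MSB = 2654.753/2 = 1327.3764; MSW = 502.607/22 = 22.8458
F = MSB/MSW = 58.1016
df = (2, 22)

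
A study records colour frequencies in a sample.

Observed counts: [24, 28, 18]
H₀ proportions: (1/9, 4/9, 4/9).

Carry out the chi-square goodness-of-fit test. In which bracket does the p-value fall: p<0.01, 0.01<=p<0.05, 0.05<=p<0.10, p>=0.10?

p-value bracket: p<0.01

n = 70; E_i = n·p_i = [7.78, 31.11, 31.11]
χ² = (24−7.78)²/7.78 + (28−31.11)²/31.11 + (18−31.11)²/31.11 = 39.6714
df = 2
p-value (upper-tail) = 0.00000
→ bracket: p<0.01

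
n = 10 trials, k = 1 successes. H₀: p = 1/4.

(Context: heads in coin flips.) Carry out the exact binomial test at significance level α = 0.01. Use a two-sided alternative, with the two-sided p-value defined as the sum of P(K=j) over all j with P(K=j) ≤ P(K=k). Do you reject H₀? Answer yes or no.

reject H₀: no

Exact binomial: n=10, k=1, p₀=1/4=0.2500
P(X=j) = C(n,j)·p₀^j·(1−p₀)^(n−j); p = Σ P(X=j) over j with P(X=j) ≤ P(X=1)
p-value (two-sided) = 0.46815
At α=0.01: p ≥ α → fail to reject H₀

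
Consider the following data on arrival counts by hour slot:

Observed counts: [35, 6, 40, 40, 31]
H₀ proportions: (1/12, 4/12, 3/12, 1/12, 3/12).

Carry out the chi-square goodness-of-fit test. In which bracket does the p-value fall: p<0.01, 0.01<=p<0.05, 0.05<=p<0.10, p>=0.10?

p-value bracket: p<0.01

n = 152; E_i = n·p_i = [12.67, 50.67, 38.00, 12.67, 38.00]
χ² = (35−12.67)²/12.67 + (6−50.67)²/50.67 + (40−38.00)²/38.00 + (40−12.67)²/12.67 + (31−38.00)²/38.00 = 139.1316
df = 4
p-value (upper-tail) = 0.00000
→ bracket: p<0.01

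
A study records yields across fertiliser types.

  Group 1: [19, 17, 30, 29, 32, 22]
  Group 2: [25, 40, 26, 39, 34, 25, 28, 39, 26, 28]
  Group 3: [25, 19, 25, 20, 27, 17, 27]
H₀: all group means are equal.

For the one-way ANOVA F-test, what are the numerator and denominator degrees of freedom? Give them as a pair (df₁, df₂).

degrees of freedom = [2, 20]

k = 3 groups, N = 23 total
df = (k−1, N−k) = (3−1, 23−3) = (2, 20)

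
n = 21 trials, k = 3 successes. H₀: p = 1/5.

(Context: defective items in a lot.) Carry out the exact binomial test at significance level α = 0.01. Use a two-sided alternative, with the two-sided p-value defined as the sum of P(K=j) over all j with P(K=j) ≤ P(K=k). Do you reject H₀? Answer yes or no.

Exact binomial: n=21, k=3, p₀=1/5=0.2000
P(X=j) = C(n,j)·p₀^j·(1−p₀)^(n−j); p = Σ P(X=j) over j with P(X=j) ≤ P(X=3)
p-value (two-sided) = 0.78437
At α=0.01: p ≥ α → fail to reject H₀

reject H₀: no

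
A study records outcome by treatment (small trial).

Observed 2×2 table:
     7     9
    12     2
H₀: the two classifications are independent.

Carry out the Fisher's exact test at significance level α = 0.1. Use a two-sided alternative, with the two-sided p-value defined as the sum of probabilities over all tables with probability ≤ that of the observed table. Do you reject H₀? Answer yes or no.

Margins: r₁=16, r₂=14, c₁=19, c₂=11, n=30
p_obs = C(16,7)·C(14,12)/C(30,19); sum pmf over tables with pmf ≤ p_obs
p-value (two-sided) = 0.02589
At α=0.1: p < α → reject H₀

reject H₀: yes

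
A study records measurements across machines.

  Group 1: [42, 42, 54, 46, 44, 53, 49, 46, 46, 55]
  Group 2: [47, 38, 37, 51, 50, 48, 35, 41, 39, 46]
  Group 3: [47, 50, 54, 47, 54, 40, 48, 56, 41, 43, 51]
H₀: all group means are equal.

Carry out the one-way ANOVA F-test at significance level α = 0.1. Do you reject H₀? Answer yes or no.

Group means [47.70, 43.20, 48.27], grand mean 46.452
SSB = Σnᵢ(x̄ᵢ−x̄)² = 157.796; SSW = ΣΣ(x−x̄ᵢ)² = 805.882
MSB = 157.796/2 = 78.8978; MSW = 805.882/28 = 28.7815
F = MSB/MSW = 2.7413
df = (2, 28)
p-value (upper-tail) = 0.08180
At α=0.1: p < α → reject H₀

reject H₀: yes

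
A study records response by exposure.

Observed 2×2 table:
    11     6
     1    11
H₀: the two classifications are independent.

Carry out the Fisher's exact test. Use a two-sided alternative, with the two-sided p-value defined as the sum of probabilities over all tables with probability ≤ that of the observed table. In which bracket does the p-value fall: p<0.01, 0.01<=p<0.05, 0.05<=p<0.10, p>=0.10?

Margins: r₁=17, r₂=12, c₁=12, c₂=17, n=29
p_obs = C(17,11)·C(12,1)/C(29,12); sum pmf over tables with pmf ≤ p_obs
p-value (two-sided) = 0.00316
→ bracket: p<0.01

p-value bracket: p<0.01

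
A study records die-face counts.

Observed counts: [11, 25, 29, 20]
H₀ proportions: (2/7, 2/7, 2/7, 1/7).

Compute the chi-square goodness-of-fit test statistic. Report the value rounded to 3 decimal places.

n = 85; E_i = n·p_i = [24.29, 24.29, 24.29, 12.14]
χ² = (11−24.29)²/24.29 + (25−24.29)²/24.29 + (29−24.29)²/24.29 + (20−12.14)²/12.14 = 13.2882
df = 3

test statistic = 13.288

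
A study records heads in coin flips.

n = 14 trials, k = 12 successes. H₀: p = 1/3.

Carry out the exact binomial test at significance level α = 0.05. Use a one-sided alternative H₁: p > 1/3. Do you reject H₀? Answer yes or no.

Exact binomial: n=14, k=12, p₀=1/3=0.3333
P(X≥12) from Σ C(n,i)·p₀^i·(1−p₀)^(n−i)
p-value (one-sided, H₁ greater) = 0.00008
At α=0.05: p < α → reject H₀

reject H₀: yes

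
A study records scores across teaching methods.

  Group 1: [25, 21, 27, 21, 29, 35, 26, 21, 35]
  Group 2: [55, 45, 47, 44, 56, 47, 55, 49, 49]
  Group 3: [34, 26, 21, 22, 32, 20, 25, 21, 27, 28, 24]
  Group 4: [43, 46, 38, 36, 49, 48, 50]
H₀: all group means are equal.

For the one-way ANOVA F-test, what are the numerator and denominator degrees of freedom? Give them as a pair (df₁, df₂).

k = 4 groups, N = 36 total
df = (k−1, N−k) = (4−1, 36−4) = (3, 32)

degrees of freedom = [3, 32]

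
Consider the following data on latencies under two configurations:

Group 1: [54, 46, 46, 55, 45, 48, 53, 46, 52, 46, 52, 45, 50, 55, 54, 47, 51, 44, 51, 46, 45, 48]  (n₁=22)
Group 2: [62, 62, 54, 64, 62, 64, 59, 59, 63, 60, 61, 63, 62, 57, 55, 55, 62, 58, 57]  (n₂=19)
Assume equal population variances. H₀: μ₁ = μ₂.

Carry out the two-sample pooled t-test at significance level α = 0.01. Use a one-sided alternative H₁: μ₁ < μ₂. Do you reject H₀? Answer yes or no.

x̄₁=49.045, s₁=3.709, n₁=22
x̄₂=59.947, s₂=3.171, n₂=19
s_p² = [21·3.709² + 18·3.171²]/39 = 12.0488
SE = √(s_p²·(1/22+1/19)) = 1.0871
t = (49.045−59.947)/1.0871 = -10.0283
df = 39
p-value (one-sided, H₁ less) = 0.00000
At α=0.01: p < α → reject H₀

reject H₀: yes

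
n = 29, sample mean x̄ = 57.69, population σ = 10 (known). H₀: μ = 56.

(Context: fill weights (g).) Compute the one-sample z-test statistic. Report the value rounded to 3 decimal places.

test statistic = 0.910

SE = σ/√n = 10/√29 = 1.8570
z = (x̄−μ₀)/SE = (57.69−56)/1.8570 = 0.9101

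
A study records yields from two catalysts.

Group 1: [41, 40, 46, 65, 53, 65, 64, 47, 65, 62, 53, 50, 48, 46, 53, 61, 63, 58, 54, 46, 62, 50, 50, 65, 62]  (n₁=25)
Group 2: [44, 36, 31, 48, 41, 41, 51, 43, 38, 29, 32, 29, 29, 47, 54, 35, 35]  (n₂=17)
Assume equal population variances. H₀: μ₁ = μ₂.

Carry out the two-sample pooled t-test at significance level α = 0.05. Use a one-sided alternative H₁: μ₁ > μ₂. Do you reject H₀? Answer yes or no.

reject H₀: yes

x̄₁=54.760, s₁=8.166, n₁=25
x̄₂=39.000, s₂=7.977, n₂=17
s_p² = [24·8.166² + 16·7.977²]/40 = 65.4640
SE = √(s_p²·(1/25+1/17)) = 2.5435
t = (54.760−39.000)/2.5435 = 6.1962
df = 40
p-value (one-sided, H₁ greater) = 0.00000
At α=0.05: p < α → reject H₀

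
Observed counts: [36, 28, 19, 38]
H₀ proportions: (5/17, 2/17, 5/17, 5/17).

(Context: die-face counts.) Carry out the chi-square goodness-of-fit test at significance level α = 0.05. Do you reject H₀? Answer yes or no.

n = 121; E_i = n·p_i = [35.59, 14.24, 35.59, 35.59]
χ² = (36−35.59)²/35.59 + (28−14.24)²/14.24 + (19−35.59)²/35.59 + (38−35.59)²/35.59 = 21.2099
df = 3
p-value (upper-tail) = 0.00010
At α=0.05: p < α → reject H₀

reject H₀: yes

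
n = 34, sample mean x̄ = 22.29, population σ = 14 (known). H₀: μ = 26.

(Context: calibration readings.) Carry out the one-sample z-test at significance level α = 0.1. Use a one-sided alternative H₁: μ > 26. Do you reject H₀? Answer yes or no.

SE = σ/√n = 14/√34 = 2.4010
z = (x̄−μ₀)/SE = (22.29−26)/2.4010 = -1.5452
p-value (one-sided, H₁ greater) = 0.93885
At α=0.1: p ≥ α → fail to reject H₀

reject H₀: no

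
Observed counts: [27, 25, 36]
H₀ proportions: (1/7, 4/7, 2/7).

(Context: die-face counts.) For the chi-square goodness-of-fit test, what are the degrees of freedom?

df = k − 1 = 3 − 1 = 2

degrees of freedom = 2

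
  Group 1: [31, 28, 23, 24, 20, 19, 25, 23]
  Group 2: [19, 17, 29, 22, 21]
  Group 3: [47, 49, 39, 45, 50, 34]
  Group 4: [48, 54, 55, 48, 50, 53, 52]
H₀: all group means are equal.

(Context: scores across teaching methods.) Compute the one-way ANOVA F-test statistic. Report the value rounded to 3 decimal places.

test statistic = 70.854

Group means [24.12, 21.60, 44.00, 51.43], grand mean 35.577
SSB = Σnᵢ(x̄ᵢ−x̄)² = 4210.557; SSW = ΣΣ(x−x̄ᵢ)² = 435.789
MSB = 4210.557/3 = 1403.5190; MSW = 435.789/22 = 19.8086
F = MSB/MSW = 70.8540
df = (3, 22)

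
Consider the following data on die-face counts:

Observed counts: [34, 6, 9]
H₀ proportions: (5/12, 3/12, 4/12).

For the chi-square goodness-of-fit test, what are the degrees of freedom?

degrees of freedom = 2

df = k − 1 = 3 − 1 = 2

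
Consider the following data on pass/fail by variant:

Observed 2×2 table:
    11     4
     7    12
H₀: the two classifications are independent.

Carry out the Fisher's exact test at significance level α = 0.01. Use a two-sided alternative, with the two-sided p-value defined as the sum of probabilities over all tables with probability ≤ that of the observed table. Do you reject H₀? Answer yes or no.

reject H₀: no

Margins: r₁=15, r₂=19, c₁=18, c₂=16, n=34
p_obs = C(15,11)·C(19,7)/C(34,18); sum pmf over tables with pmf ≤ p_obs
p-value (two-sided) = 0.04544
At α=0.01: p ≥ α → fail to reject H₀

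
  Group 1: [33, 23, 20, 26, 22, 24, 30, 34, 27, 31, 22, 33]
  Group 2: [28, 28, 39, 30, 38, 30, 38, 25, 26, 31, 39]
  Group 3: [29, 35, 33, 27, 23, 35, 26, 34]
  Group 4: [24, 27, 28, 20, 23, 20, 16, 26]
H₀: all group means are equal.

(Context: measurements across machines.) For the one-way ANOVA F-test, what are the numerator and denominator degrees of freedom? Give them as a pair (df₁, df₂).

k = 4 groups, N = 39 total
df = (k−1, N−k) = (4−1, 39−4) = (3, 35)

degrees of freedom = [3, 35]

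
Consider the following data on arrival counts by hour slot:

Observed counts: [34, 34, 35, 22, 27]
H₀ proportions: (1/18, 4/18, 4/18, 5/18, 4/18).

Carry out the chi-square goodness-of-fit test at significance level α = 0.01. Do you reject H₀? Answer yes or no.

reject H₀: yes

n = 152; E_i = n·p_i = [8.44, 33.78, 33.78, 42.22, 33.78]
χ² = (34−8.44)²/8.44 + (34−33.78)²/33.78 + (35−33.78)²/33.78 + (22−42.22)²/42.22 + (27−33.78)²/33.78 = 88.4303
df = 4
p-value (upper-tail) = 0.00000
At α=0.01: p < α → reject H₀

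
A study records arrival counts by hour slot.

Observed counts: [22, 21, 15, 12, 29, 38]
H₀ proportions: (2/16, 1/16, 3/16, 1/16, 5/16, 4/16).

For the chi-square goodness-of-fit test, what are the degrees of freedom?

df = k − 1 = 6 − 1 = 5

degrees of freedom = 5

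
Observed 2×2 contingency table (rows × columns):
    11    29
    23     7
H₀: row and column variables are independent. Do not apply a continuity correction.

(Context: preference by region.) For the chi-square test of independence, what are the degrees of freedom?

df = (r−1)(c−1) = (2−1)·(2−1) = 1

degrees of freedom = 1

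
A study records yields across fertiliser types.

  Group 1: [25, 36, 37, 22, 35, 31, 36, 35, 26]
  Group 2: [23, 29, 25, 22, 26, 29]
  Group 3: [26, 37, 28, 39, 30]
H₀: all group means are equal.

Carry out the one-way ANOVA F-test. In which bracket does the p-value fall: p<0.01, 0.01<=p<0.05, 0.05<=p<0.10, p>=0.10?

Group means [31.44, 25.67, 32.00], grand mean 29.850
SSB = Σnᵢ(x̄ᵢ−x̄)² = 150.994; SSW = ΣΣ(x−x̄ᵢ)² = 431.556
MSB = 150.994/2 = 75.4972; MSW = 431.556/17 = 25.3856
F = MSB/MSW = 2.9740
df = (2, 17)
p-value (upper-tail) = 0.07807
→ bracket: 0.05<=p<0.10

p-value bracket: 0.05<=p<0.10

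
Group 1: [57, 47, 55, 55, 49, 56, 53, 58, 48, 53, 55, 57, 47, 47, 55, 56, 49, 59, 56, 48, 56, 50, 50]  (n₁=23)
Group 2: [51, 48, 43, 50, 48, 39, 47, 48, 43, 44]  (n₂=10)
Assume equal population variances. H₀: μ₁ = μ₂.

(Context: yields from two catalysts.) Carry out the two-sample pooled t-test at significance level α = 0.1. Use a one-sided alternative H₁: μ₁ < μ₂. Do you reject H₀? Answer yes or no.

x̄₁=52.870, s₁=4.003, n₁=23
x̄₂=46.100, s₂=3.725, n₂=10
s_p² = [22·4.003² + 9·3.725²]/31 = 15.4035
SE = √(s_p²·(1/23+1/10)) = 1.4866
t = (52.870−46.100)/1.4866 = 4.5536
df = 31
p-value (one-sided, H₁ less) = 0.99996
At α=0.1: p ≥ α → fail to reject H₀

reject H₀: no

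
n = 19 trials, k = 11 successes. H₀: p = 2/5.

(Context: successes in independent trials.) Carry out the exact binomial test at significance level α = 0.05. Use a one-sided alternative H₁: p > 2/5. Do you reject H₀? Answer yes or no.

reject H₀: no

Exact binomial: n=19, k=11, p₀=2/5=0.4000
P(X≥11) from Σ C(n,i)·p₀^i·(1−p₀)^(n−i)
p-value (one-sided, H₁ greater) = 0.08847
At α=0.05: p ≥ α → fail to reject H₀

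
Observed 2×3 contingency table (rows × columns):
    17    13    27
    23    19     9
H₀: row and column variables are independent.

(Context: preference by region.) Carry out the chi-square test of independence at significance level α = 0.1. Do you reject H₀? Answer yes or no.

reject H₀: yes

Row totals [57, 51], col totals [40, 32, 36], n=108
χ² = (17−21.11)²/21.11 + (13−16.89)²/16.89 + (27−19.00)²/19.00 + (23−18.89)²/18.89 + (19−15.11)²/15.11 + (9−17.00)²/17.00 = 10.7248
df = 2
p-value (upper-tail) = 0.00469
At α=0.1: p < α → reject H₀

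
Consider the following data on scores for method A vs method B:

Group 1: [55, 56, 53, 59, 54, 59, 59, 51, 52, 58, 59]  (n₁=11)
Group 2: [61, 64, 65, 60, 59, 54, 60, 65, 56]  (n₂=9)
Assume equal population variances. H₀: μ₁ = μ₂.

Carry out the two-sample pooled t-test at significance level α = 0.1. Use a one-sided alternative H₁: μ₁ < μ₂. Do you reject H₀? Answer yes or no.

x̄₁=55.909, s₁=3.081, n₁=11
x̄₂=60.444, s₂=3.844, n₂=9
s_p² = [10·3.081² + 8·3.844²]/18 = 11.8406
SE = √(s_p²·(1/11+1/9)) = 1.5466
t = (55.909−60.444)/1.5466 = -2.9324
df = 18
p-value (one-sided, H₁ less) = 0.00445
At α=0.1: p < α → reject H₀

reject H₀: yes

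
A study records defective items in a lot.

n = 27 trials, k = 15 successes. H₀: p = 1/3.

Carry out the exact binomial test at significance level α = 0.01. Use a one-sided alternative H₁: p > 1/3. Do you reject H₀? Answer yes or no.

reject H₀: no

Exact binomial: n=27, k=15, p₀=1/3=0.3333
P(X≥15) from Σ C(n,i)·p₀^i·(1−p₀)^(n−i)
p-value (one-sided, H₁ greater) = 0.01438
At α=0.01: p ≥ α → fail to reject H₀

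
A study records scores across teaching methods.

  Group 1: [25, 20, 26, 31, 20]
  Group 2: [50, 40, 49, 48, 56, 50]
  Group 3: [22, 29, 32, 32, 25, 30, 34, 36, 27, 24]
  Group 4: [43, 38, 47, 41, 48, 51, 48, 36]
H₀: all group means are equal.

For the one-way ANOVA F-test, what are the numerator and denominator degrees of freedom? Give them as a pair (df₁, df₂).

k = 4 groups, N = 29 total
df = (k−1, N−k) = (4−1, 29−4) = (3, 25)

degrees of freedom = [3, 25]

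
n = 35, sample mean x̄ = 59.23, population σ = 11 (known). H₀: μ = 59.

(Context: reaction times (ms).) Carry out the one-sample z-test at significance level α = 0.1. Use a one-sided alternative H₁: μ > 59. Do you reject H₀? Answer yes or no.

reject H₀: no

SE = σ/√n = 11/√35 = 1.8593
z = (x̄−μ₀)/SE = (59.23−59)/1.8593 = 0.1237
p-value (one-sided, H₁ greater) = 0.45078
At α=0.1: p ≥ α → fail to reject H₀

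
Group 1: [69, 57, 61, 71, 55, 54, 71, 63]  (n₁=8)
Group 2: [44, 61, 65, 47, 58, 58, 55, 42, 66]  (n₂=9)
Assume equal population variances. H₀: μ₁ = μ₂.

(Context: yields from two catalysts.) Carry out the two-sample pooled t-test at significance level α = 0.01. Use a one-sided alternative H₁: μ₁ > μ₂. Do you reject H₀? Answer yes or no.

x̄₁=62.625, s₁=7.050, n₁=8
x̄₂=55.111, s₂=8.866, n₂=9
s_p² = [7·7.050² + 8·8.866²]/15 = 65.1176
SE = √(s_p²·(1/8+1/9)) = 3.9211
t = (62.625−55.111)/3.9211 = 1.9163
df = 15
p-value (one-sided, H₁ greater) = 0.03729
At α=0.01: p ≥ α → fail to reject H₀

reject H₀: no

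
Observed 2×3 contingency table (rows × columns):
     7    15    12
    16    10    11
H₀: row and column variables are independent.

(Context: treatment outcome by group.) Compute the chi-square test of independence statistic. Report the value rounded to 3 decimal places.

Row totals [34, 37], col totals [23, 25, 23], n=71
χ² = (7−11.01)²/11.01 + (15−11.97)²/11.97 + (12−11.01)²/11.01 + (16−11.99)²/11.99 + (10−13.03)²/13.03 + (11−11.99)²/11.99 = 4.4464
df = 2

test statistic = 4.446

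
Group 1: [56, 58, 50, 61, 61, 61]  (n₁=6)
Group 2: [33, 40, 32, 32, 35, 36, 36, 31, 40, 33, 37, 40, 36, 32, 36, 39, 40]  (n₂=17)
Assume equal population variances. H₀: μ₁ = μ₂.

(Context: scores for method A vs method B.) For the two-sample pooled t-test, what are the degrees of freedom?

df = n₁ + n₂ − 2 = 6 + 17 − 2 = 21

degrees of freedom = 21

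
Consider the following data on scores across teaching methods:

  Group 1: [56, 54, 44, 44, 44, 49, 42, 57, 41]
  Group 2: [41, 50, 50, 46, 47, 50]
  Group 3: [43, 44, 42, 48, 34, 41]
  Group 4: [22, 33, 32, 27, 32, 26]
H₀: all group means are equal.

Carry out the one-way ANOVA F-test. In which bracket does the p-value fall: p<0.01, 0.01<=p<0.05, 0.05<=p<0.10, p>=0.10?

Group means [47.89, 47.33, 42.00, 28.67], grand mean 42.185
SSB = Σnᵢ(x̄ᵢ−x̄)² = 1548.519; SSW = ΣΣ(x−x̄ᵢ)² = 579.556
MSB = 1548.519/3 = 516.1728; MSW = 579.556/23 = 25.1981
F = MSB/MSW = 20.4846
df = (3, 23)
p-value (upper-tail) = 0.00000
→ bracket: p<0.01

p-value bracket: p<0.01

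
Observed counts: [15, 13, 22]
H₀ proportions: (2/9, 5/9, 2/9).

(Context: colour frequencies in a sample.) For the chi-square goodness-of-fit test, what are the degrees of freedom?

degrees of freedom = 2

df = k − 1 = 3 − 1 = 2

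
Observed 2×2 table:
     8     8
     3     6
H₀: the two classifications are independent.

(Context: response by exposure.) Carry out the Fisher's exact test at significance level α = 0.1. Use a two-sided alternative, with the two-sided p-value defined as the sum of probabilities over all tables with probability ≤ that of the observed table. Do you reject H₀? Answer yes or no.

reject H₀: no

Margins: r₁=16, r₂=9, c₁=11, c₂=14, n=25
p_obs = C(16,8)·C(9,3)/C(25,11); sum pmf over tables with pmf ≤ p_obs
p-value (two-sided) = 0.67662
At α=0.1: p ≥ α → fail to reject H₀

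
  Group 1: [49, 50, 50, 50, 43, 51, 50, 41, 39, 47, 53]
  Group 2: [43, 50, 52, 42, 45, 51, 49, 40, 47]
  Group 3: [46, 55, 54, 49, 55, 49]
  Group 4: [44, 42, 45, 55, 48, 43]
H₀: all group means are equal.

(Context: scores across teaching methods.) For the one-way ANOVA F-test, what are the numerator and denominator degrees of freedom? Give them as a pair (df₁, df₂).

k = 4 groups, N = 32 total
df = (k−1, N−k) = (4−1, 32−4) = (3, 28)

degrees of freedom = [3, 28]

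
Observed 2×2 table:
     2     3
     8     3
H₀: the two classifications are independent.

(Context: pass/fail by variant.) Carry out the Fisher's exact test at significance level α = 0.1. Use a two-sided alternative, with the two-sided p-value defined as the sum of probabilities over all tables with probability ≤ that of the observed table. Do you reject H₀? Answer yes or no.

Margins: r₁=5, r₂=11, c₁=10, c₂=6, n=16
p_obs = C(5,2)·C(11,8)/C(16,10); sum pmf over tables with pmf ≤ p_obs
p-value (two-sided) = 0.29945
At α=0.1: p ≥ α → fail to reject H₀

reject H₀: no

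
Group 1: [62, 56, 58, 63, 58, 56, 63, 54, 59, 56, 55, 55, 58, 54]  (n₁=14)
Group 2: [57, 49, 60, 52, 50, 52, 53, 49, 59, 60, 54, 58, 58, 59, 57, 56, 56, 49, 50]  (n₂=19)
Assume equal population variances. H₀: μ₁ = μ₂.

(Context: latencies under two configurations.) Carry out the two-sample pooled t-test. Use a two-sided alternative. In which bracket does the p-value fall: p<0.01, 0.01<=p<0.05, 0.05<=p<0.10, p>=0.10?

x̄₁=57.643, s₁=3.128, n₁=14
x̄₂=54.632, s₂=4.003, n₂=19
s_p² = [13·3.128² + 18·4.003²]/31 = 13.4076
SE = √(s_p²·(1/14+1/19)) = 1.2897
t = (57.643−54.632)/1.2897 = 2.3349
df = 31
p-value (two-sided) = 0.02620
→ bracket: 0.01<=p<0.05

p-value bracket: 0.01<=p<0.05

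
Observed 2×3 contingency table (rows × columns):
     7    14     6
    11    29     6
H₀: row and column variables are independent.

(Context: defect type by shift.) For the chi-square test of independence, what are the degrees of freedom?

df = (r−1)(c−1) = (2−1)·(3−1) = 2

degrees of freedom = 2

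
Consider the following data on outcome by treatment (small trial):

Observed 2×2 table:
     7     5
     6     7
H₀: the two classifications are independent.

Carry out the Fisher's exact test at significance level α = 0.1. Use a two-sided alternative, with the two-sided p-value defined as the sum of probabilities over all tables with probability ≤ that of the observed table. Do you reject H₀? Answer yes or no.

reject H₀: no

Margins: r₁=12, r₂=13, c₁=13, c₂=12, n=25
p_obs = C(12,7)·C(13,6)/C(25,13); sum pmf over tables with pmf ≤ p_obs
p-value (two-sided) = 0.69510
At α=0.1: p ≥ α → fail to reject H₀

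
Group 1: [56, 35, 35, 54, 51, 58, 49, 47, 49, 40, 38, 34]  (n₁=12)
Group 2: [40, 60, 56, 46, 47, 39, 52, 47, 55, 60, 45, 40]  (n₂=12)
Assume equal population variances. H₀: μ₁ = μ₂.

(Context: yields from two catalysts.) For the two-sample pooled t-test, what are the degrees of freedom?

degrees of freedom = 22

df = n₁ + n₂ − 2 = 12 + 12 − 2 = 22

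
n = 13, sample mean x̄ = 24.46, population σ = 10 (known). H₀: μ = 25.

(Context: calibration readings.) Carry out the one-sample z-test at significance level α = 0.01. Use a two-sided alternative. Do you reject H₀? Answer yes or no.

reject H₀: no

SE = σ/√n = 10/√13 = 2.7735
z = (x̄−μ₀)/SE = (24.46−25)/2.7735 = -0.1947
p-value (two-sided) = 0.84563
At α=0.01: p ≥ α → fail to reject H₀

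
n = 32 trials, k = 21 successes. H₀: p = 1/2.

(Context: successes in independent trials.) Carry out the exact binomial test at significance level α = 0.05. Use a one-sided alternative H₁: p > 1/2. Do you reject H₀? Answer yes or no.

reject H₀: no

Exact binomial: n=32, k=21, p₀=1/2=0.5000
P(X≥21) from Σ C(n,i)·p₀^i·(1−p₀)^(n−i)
p-value (one-sided, H₁ greater) = 0.05509
At α=0.05: p ≥ α → fail to reject H₀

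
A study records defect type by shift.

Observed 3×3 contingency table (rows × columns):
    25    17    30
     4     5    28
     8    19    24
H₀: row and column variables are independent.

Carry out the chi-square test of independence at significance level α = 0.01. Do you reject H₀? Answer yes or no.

Row totals [72, 37, 51], col totals [37, 41, 82], n=160
χ² = (25−16.65)²/16.65 + (17−18.45)²/18.45 + (30−36.90)²/36.90 + (4−8.56)²/8.56 + (5−9.48)²/9.48 + (28−18.96)²/18.96 + (8−11.79)²/11.79 + (19−13.07)²/13.07 + (24−26.14)²/26.14 = 18.5303
df = 4
p-value (upper-tail) = 0.00097
At α=0.01: p < α → reject H₀

reject H₀: yes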